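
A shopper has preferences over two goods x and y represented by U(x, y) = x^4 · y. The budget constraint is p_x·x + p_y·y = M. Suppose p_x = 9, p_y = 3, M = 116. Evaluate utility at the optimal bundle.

V = 87415.5305

The MRS is 4·y/x. Set MRS = p_x/p_y.
So 4·p_y·y = p_x·x; combined with the budget, a share 0.8 of income goes to x.
Demand: x*(p_x,p_y,M) = 0.8·M/p_x and y* = 0.2·M/p_y.
At p_x=9, p_y=3, M=116: x* = 0.8·116/9 = 10.3111, y* = 7.7333.
Utility at the optimum: U(10.3111, 7.7333) = 87415.5305.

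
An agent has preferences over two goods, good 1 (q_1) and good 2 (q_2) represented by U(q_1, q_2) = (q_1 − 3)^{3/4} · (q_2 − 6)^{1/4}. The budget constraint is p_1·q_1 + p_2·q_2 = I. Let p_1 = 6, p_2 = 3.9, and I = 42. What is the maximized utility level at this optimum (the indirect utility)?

V = 0.0635

After buying the subsistence bundle (3, 6), a share 0.75 of the remaining income goes to q_1: q_1* = 3 + 0.75·(I − 3p_1 − 6p_2)/p_1.
Discretionary income = 42 − 3·6 − 6·3.9 = 0.6; q_1* = 3 + 0.75·0.6/6 = 3.075; q_2* = 6 + 0.25·0.6/3.9 = 6.0385.
Utility at the optimum: U(3.075, 6.0385) = 0.0635.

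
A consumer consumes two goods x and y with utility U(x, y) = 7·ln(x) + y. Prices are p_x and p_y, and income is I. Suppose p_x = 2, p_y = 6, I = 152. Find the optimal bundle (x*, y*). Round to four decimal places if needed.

MU_x = 7/x, MU_y = 1. Tangency: 7/x = p_x/p_y.
So x*(p_x,p_y) = 7·p_y/p_x, independent of income; and y* = (I − 7·p_y)/p_y.
At the given prices: x* = 7·6/2 = 21, and y* = 18.3333.

x* = 21, y* = 18.3333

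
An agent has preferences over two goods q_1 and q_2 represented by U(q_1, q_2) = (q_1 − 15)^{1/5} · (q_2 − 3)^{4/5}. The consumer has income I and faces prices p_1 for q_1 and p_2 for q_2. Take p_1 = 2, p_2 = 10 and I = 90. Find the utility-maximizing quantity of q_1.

q_1* = 18

Let q_1' = q_1−15, q_2' = q_2−3. MRS = (1/4)·q_2'/q_1' = p_1/p_2.
After buying the subsistence bundle (15, 3), a share 0.2 of the remaining income goes to q_1: q_1* = 15 + 0.2·(I − 15p_1 − 3p_2)/p_1.
Discretionary income = 90 − 15·2 − 3·10 = 30; q_1* = 15 + 0.2·30/2 = 18.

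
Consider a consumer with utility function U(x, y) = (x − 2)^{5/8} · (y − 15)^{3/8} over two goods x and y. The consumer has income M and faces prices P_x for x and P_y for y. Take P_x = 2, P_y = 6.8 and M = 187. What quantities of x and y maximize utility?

This is Cobb-Douglas in (x−2, y−15): tangency gives 0.625·P_y·(y−15) = 0.375·P_x·(x−2).
After buying the subsistence bundle (2, 15), a share 0.625 of the remaining income goes to x: x* = 2 + 0.625·(M − 2P_x − 15P_y)/P_x.
Discretionary income = 187 − 2·2 − 15·6.8 = 81; x* = 2 + 0.625·81/2 = 27.3125; y* = 15 + 0.375·81/6.8 = 19.4669.

x* = 27.3125, y* = 19.4669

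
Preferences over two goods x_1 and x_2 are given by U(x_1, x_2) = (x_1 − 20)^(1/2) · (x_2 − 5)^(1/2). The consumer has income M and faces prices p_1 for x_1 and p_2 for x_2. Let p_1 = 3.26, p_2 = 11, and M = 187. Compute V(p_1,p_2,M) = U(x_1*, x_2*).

V = 5.5775

This is Cobb-Douglas in (x_1−20, x_2−5): tangency gives 0.5·p_2·(x_2−5) = 0.5·p_1·(x_1−20).
Substituting into the budget: x_1* = 20 + 0.5·(M − 20·p_1 − 5·p_2)/p_1, and x_2* = 5 + 0.5·(…)/p_2.
Discretionary income = 187 − 20·3.26 − 5·11 = 66.8; x_1* = 20 + 0.5·66.8/3.26 = 30.2454; x_2* = 5 + 0.5·66.8/11 = 8.0364.
Utility at the optimum: U(30.2454, 8.0364) = 5.5775.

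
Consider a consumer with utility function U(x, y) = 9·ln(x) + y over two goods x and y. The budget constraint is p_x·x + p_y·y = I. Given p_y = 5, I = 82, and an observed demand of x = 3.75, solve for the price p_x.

MU_x = 9/x, MU_y = 1. Tangency: 9/x = p_x/p_y.
So x*(p_x,p_y) = 9·p_y/p_x, independent of income; and y* = (I − 9·p_y)/p_y.
Set x* = 3.75 in the demand function and solve for p_x: p_x = 12.

p_x = 12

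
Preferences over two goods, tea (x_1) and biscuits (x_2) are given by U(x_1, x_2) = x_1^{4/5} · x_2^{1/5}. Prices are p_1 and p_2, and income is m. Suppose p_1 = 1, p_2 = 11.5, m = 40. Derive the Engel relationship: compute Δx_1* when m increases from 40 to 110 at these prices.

Δx_1* = 56

Tangency: MRS = 4·x_2/x_1 = p_1/p_2.
So 0.8·p_2·x_2 = 0.2·p_1·x_1; combined with the budget, a share 0.8 of income goes to x_1.
Demand: x_1*(p_1,p_2,m) = 0.8·m/p_1 and x_2* = 0.2·m/p_2.
At p_1=1, p_2=11.5, m=40: x_1* = 0.8·40/1 = 32.
At m' = 110: x_1* = 88. Change: 88 − 32 = 56.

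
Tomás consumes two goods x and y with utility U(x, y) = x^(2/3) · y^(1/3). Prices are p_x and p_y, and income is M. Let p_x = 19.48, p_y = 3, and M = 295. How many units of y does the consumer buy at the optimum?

Demand: x*(p_x,p_y,M) = 2/3·M/p_x and y* = 1/3·M/p_y.
At p_x=19.48, p_y=3, M=295: y* = 1/3·295/3 = 32.7778.

y* = 32.7778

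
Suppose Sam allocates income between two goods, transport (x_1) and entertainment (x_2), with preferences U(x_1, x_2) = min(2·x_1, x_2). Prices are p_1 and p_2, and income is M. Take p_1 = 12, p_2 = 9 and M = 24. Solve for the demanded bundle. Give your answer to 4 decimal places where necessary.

With perfect complements, no substitution: consume in ratio x_1:x_2 = 1:2.
Budget: p_1·x_1 + p_2·2·x_1 = M, so (p_1 + 2·p_2)·x_1 = M.
Demand: x_1*(p_1,p_2,M) = M/(p_1 + 2·p_2), x_2* = 2·M/(p_1 + 2·p_2).
Here 12 + 2·9 = 30, giving x_1* = 0.8 and x_2* = 1.6.

x_1* = 0.8, x_2* = 1.6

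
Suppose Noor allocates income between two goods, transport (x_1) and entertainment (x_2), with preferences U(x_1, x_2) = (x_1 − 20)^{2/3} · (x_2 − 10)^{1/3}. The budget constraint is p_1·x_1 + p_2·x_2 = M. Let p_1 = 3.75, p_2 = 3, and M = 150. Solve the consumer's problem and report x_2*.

x_2* = 15

Let x_1' = x_1−20, x_2' = x_2−10. MRS = 2·x_2'/x_1' = p_1/p_2.
After buying the subsistence bundle (20, 10), a share 2/3 of the remaining income goes to x_1: x_1* = 20 + 2/3·(M − 20p_1 − 10p_2)/p_1.
Discretionary income = 150 − 20·3.75 − 10·3 = 45; x_2* = 10 + 1/3·45/3 = 15.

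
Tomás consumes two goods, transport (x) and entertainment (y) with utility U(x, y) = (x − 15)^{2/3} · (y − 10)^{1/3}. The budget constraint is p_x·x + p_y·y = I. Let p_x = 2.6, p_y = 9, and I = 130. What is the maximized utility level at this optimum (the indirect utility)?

V = 0.1345

Let x' = x−15, y' = y−10. MRS = 2·y'/x' = p_x/p_y.
Substituting into the budget: x* = 15 + 2/3·(I − 15·p_x − 10·p_y)/p_x, and y* = 10 + 1/3·(…)/p_y.
Discretionary income = 130 − 15·2.6 − 10·9 = 1; x* = 15 + 2/3·1/2.6 = 15.2564; y* = 10 + 1/3·1/9 = 10.037.
Utility at the optimum: U(15.2564, 10.037) = 0.1345.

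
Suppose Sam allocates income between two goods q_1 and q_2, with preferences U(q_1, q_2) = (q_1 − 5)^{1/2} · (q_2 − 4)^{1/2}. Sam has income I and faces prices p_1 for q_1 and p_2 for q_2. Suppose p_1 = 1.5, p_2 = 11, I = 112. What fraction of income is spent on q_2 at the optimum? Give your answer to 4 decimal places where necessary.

This is Cobb-Douglas in (q_1−5, q_2−4): tangency gives 0.5·p_2·(q_2−4) = 0.5·p_1·(q_1−5).
After buying the subsistence bundle (5, 4), a share 0.5 of the remaining income goes to q_1: q_1* = 5 + 0.5·(I − 5p_1 − 4p_2)/p_1.
Discretionary income = 112 − 5·1.5 − 4·11 = 60.5; q_1* = 5 + 0.5·60.5/1.5 = 25.1667; q_2* = 4 + 0.5·60.5/11 = 6.75.
Expenditure on q_2: 11·6.75 = 74.25; share = 0.6629.

share on q_2 = 0.6629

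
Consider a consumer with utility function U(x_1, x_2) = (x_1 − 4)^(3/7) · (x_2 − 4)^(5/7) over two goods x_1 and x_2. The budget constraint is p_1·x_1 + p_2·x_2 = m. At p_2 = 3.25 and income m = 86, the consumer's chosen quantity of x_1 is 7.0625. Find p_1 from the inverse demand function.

p_1 = 6

MRS = (3/5)·(x_2−4)/(x_1−4). Tangency with p_1/p_2 gives x_2−4 = (5/3)·(p_1/p_2)·(x_1−4).
After buying the subsistence bundle (4, 4), a share 0.375 of the remaining income goes to x_1: x_1* = 4 + 0.375·(m − 4p_1 − 4p_2)/p_1.
Set x_1* = 7.0625 in the demand function and solve for p_1: p_1 = 6.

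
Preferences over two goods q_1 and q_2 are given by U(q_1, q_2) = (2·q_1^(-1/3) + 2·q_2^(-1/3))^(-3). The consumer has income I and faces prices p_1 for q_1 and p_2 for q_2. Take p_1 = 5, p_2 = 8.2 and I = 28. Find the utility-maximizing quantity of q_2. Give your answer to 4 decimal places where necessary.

MU_q_1 ∝ 2·q_1^(-4/3), MU_q_2 ∝ 2·q_2^(-4/3), so MRS = (q_2/q_1)^(4/3) = p_1/p_2.
Solve for the ratio: q_2/q_1 = [p_1/p_2]^(0.75).
With the ratio pinned down, the budget gives q_1* = I/(p_1 + p_2·(q_2/q_1)) and q_2* = (q_2/q_1)·q_1*.
Numerically q_2/q_1 = 0.690029, so q_1* = 28/(5 + 8.2·0.690029) = 2.6271 and q_2* = 0.690029·2.6271 = 1.8128.

q_2* = 1.8128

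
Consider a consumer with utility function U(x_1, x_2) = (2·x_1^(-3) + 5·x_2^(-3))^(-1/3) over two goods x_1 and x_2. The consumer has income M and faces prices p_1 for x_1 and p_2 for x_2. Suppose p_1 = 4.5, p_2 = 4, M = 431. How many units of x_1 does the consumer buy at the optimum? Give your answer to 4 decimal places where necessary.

Numerically x_2/x_1 = 1.29501, so x_1* = 431/(4.5 + 4·1.29501) = 44.5246.

x_1* = 44.5246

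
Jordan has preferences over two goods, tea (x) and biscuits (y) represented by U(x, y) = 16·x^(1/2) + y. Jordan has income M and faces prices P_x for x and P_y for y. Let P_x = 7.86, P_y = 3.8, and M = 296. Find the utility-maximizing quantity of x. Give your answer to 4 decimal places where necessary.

Utility is quasi-linear in y; the FOC for x is 8/√x = P_x/P_y.
Solve: √x = 8·P_y/P_x, so x*(P_x,P_y) = (8·P_y/P_x)², and y* = (M − P_x·x*)/P_y.
Plugging in: x* = (8·3.8/7.86)² = 14.959.

x* = 14.959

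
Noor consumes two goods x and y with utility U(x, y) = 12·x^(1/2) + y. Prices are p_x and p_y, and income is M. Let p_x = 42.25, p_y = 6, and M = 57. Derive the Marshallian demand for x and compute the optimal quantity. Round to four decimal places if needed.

x* = 0.726

Utility is quasi-linear in y; the FOC for x is 6/√x = p_x/p_y.
Thus x* = (6·p_y/p_x)² — independent of M — with the rest of income spent on y.
Plugging in: x* = (6·6/42.25)² = 0.726.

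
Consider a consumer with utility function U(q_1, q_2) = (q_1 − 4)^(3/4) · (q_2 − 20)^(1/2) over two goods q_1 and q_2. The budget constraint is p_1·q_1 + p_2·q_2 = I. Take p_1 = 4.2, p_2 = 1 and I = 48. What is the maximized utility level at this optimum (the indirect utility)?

V = 3.0111

This is Cobb-Douglas in (q_1−4, q_2−20): tangency gives 0.75·p_2·(q_2−20) = 0.5·p_1·(q_1−4).
After buying the subsistence bundle (4, 20), a share 0.6 of the remaining income goes to q_1: q_1* = 4 + 0.6·(I − 4p_1 − 20p_2)/p_1.
Discretionary income = 48 − 4·4.2 − 20·1 = 11.2; q_1* = 4 + 0.6·11.2/4.2 = 5.6; q_2* = 20 + 0.4·11.2/1 = 24.48.
Utility at the optimum: U(5.6, 24.48) = 3.0111.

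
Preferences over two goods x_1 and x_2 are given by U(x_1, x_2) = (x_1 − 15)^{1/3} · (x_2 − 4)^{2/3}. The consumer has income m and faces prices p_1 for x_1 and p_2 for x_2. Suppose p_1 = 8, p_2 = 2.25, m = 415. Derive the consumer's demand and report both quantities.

x_1* = 26.9167, x_2* = 88.7407

Substituting into the budget: x_1* = 15 + 1/3·(m − 15·p_1 − 4·p_2)/p_1, and x_2* = 4 + 2/3·(…)/p_2.
Discretionary income = 415 − 15·8 − 4·2.25 = 286; x_1* = 15 + 1/3·286/8 = 26.9167; x_2* = 4 + 2/3·286/2.25 = 88.7407.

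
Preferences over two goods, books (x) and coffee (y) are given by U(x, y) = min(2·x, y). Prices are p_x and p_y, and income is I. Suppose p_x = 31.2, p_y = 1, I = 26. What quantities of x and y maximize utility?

Leontief preferences: the optimum is at the kink where x/1 = y/2, i.e. y = 2·x.
Budget: p_x·x + p_y·2·x = I, so (p_x + 2·p_y)·x = I.
Demand: x*(p_x,p_y,I) = I/(p_x + 2·p_y), y* = 2·I/(p_x + 2·p_y).
Here 31.2 + 2·1 = 33.2, giving x* = 0.7831 and y* = 1.5663.

x* = 0.7831, y* = 1.5663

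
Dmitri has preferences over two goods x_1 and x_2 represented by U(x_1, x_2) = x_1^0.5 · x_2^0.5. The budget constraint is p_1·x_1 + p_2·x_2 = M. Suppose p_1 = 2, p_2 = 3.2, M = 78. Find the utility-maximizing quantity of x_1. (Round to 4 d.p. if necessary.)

x_1* = 19.5

MU_x_1/MU_x_2 = (0.5·x_2)/(0.5·x_1); tangency sets this equal to p_1/p_2.
So 0.5·p_2·x_2 = 0.5·p_1·x_1; combined with the budget, a share 0.5 of income goes to x_1.
Demand: x_1*(p_1,p_2,M) = 0.5·M/p_1 and x_2* = 0.5·M/p_2.
At p_1=2, p_2=3.2, M=78: x_1* = 0.5·78/2 = 19.5.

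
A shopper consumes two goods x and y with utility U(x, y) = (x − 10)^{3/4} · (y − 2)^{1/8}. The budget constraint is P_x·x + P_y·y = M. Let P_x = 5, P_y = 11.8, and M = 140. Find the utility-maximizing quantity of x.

x* = 21.3829

After buying the subsistence bundle (10, 2), a share 6/7 of the remaining income goes to x: x* = 10 + 6/7·(M − 10P_x − 2P_y)/P_x.
Discretionary income = 140 − 10·5 − 2·11.8 = 66.4; x* = 10 + 6/7·66.4/5 = 21.3829.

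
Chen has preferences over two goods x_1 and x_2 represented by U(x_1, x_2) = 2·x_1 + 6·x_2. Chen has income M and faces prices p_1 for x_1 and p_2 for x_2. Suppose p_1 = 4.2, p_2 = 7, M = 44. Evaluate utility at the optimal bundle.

Linear utility — the consumer picks whichever good has higher MU/price: 2/4.2 = 0.4762 vs 6/7 = 0.8571.
x_2 gives more utility per dollar, so spend all income on x_2: x_2* = M/p_2, x_1* = 0.
Numerically: x_1* = 0, x_2* = 6.2857.
Utility at the optimum: U(0, 6.2857) = 37.7143.

V = 37.7143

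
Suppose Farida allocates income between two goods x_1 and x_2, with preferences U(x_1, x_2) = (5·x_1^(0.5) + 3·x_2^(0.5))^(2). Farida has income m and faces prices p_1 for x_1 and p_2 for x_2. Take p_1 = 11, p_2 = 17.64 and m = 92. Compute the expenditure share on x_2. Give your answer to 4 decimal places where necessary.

MRS = MU_x_1/MU_x_2 = (5/3)·(x_2/x_1)^(0.5). Set equal to p_1/p_2.
Solve for the ratio: x_2/x_1 = [(3/5)·p_1/p_2]^(2).
With the ratio pinned down, the budget gives x_1* = m/(p_1 + p_2·(x_2/x_1)) and x_2* = (x_2/x_1)·x_1*.
Numerically x_2/x_1 = 0.139988, so x_1* = 92/(11 + 17.64·0.139988) = 6.8303 and x_2* = 0.139988·6.8303 = 0.9562.
Expenditure on x_2: 17.64·0.9562 = 16.8667; share = 0.1833.

share on x_2 = 0.1833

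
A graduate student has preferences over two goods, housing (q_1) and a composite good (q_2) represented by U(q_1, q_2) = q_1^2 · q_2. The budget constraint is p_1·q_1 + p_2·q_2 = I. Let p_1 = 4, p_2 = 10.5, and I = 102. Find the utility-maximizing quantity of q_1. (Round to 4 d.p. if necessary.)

q_1* = 17

MU_q_1/MU_q_2 = (2·q_2)/(q_1); tangency sets this equal to p_1/p_2.
So 2·p_2·q_2 = p_1·q_1; combined with the budget, a share 2/3 of income goes to q_1.
Demand: q_1*(p_1,p_2,I) = 2/3·I/p_1 and q_2* = 1/3·I/p_2.
At p_1=4, p_2=10.5, I=102: q_1* = 2/3·102/4 = 17.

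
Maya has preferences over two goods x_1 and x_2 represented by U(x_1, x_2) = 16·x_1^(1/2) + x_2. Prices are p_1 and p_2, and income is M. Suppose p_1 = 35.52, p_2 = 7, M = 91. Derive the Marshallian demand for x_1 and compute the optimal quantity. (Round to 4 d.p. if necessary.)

Utility is quasi-linear in x_2; the FOC for x_1 is 8/√x_1 = p_1/p_2.
Thus x_1* = (8·p_2/p_1)² — independent of M — with the rest of income spent on x_2.
Plugging in: x_1* = (8·7/35.52)² = 2.4856.

x_1* = 2.4856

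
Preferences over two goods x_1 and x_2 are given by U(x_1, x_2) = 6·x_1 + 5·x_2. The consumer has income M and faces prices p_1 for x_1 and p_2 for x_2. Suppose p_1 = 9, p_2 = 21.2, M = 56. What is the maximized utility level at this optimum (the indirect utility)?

Perfect substitutes: compare marginal utility per dollar. 6/p_1 vs 5/p_2 → 0.6667 vs 0.2358.
x_1 gives more utility per dollar, so spend all income on x_1: x_1* = M/p_1, x_2* = 0.
Numerically: x_1* = 6.2222, x_2* = 0.
Utility at the optimum: U(6.2222, 0) = 37.3333.

V = 37.3333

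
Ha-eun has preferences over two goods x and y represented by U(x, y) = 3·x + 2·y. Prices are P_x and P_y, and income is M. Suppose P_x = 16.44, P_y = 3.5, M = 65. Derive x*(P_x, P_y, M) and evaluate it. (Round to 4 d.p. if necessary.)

Perfect substitutes: compare marginal utility per dollar. 3/P_x vs 2/P_y → 0.1825 vs 0.5714.
y gives more utility per dollar, so spend all income on y: y* = M/P_y, x* = 0.
Numerically: x* = 0, y* = 18.5714.

x* = 0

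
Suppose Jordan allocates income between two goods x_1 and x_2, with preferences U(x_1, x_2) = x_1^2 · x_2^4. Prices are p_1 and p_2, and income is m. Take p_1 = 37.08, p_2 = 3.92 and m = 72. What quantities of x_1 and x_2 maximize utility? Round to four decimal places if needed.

MU_x_1/MU_x_2 = (2·x_2)/(4·x_1); tangency sets this equal to p_1/p_2.
Rearranging, p_2·x_2 = 2·p_1·x_1. Substituting into the budget gives p_1·x_1·(1 + 2) = m.
Demand: x_1*(p_1,p_2,m) = 1/3·m/p_1 and x_2* = 2/3·m/p_2.
At p_1=37.08, p_2=3.92, m=72: x_1* = 1/3·72/37.08 = 0.6472, x_2* = 12.2449.

x_1* = 0.6472, x_2* = 12.2449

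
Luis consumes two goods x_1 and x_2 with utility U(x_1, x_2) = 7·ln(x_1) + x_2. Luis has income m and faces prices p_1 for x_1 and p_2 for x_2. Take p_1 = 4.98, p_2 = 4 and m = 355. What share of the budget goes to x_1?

share on x_1 = 0.0789

Set MRS = p_1/p_2: (7/x_1)/1 = p_1/p_2.
So x_1*(p_1,p_2) = 7·p_2/p_1, independent of income; and x_2* = (m − 7·p_2)/p_2.
At the given prices: x_1* = 7·4/4.98 = 5.6225, and x_2* = 81.75.
Expenditure on x_1: 4.98·5.6225 = 28; share = 0.0789.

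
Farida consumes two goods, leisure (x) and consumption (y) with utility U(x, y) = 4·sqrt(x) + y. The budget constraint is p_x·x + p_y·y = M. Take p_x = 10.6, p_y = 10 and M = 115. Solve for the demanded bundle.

x* = 3.56, y* = 7.7264

Utility is quasi-linear in y; the FOC for x is 2/√x = p_x/p_y.
Thus x* = (2·p_y/p_x)² — independent of M — with the rest of income spent on y.
Plugging in: x* = (2·10/10.6)² = 3.56, y* = 7.7264.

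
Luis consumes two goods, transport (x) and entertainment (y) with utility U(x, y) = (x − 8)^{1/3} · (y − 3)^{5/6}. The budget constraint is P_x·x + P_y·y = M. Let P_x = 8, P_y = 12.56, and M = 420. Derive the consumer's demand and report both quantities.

This is Cobb-Douglas in (x−8, y−3): tangency gives 1/3·P_y·(y−3) = 5/6·P_x·(x−8).
After buying the subsistence bundle (8, 3), a share 2/7 of the remaining income goes to x: x* = 8 + 2/7·(M − 8P_x − 3P_y)/P_x.
Discretionary income = 420 − 8·8 − 3·12.56 = 318.32; x* = 8 + 2/7·318.32/8 = 19.3686; y* = 3 + 5/7·318.32/12.56 = 21.1028.

x* = 19.3686, y* = 21.1028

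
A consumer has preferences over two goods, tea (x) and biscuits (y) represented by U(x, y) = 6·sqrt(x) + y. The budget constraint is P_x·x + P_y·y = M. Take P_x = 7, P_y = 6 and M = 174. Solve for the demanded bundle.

x* = 6.6122, y* = 21.2857

MU_x = 3/√x, MU_y = 1. Tangency: 3/√x = P_x/P_y.
Thus x* = (3·P_y/P_x)² — independent of M — with the rest of income spent on y.
Plugging in: x* = (3·6/7)² = 6.6122, y* = 21.2857.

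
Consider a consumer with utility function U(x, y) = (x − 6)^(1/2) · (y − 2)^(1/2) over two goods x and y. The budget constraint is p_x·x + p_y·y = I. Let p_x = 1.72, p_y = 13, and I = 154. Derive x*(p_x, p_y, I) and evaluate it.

This is Cobb-Douglas in (x−6, y−2): tangency gives 0.5·p_y·(y−2) = 0.5·p_x·(x−6).
After buying the subsistence bundle (6, 2), a share 0.5 of the remaining income goes to x: x* = 6 + 0.5·(I − 6p_x − 2p_y)/p_x.
Discretionary income = 154 − 6·1.72 − 2·13 = 117.68; x* = 6 + 0.5·117.68/1.72 = 40.2093.

x* = 40.2093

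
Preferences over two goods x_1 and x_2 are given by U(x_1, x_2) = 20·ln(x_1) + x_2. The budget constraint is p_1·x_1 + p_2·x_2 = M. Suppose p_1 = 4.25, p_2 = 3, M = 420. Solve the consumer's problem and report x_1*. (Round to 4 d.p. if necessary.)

x_1* = 14.1176

Set MRS = p_1/p_2: (20/x_1)/1 = p_1/p_2.
So x_1*(p_1,p_2) = 20·p_2/p_1, independent of income; and x_2* = (M − 20·p_2)/p_2.
At the given prices: x_1* = 20·3/4.25 = 14.1176.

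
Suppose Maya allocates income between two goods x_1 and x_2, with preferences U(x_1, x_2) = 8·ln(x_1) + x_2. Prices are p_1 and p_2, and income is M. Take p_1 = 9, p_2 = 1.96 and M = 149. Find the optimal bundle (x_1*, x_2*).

MU_x_1 = 8/x_1, MU_x_2 = 1. Tangency: 8/x_1 = p_1/p_2.
So x_1*(p_1,p_2) = 8·p_2/p_1, independent of income; and x_2* = (M − 8·p_2)/p_2.
At the given prices: x_1* = 8·1.96/9 = 1.7422, and x_2* = 68.0204.

x_1* = 1.7422, x_2* = 68.0204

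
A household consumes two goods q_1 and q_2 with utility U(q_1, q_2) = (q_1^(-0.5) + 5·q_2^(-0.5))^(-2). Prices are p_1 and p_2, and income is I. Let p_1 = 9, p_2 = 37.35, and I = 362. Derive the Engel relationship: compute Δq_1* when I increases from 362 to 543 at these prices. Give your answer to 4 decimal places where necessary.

Δq_1* = 3.5289

MU_q_1 ∝ q_1^(-1.5), MU_q_2 ∝ 5·q_2^(-1.5), so MRS = (1/5)·(q_2/q_1)^(1.5) = p_1/p_2.
Solve for the ratio: q_2/q_1 = [5·p_1/p_2]^(2/3).
Substitute q_2 = (q_2/q_1)·q_1 into the budget: q_1* = I/(p_1 + p_2·(q_2/q_1)).
Numerically q_2/q_1 = 1.132265, so q_1* = 362/(9 + 37.35·1.132265) = 7.0579.
At I' = 543: q_1* = 10.5868. Change: 10.5868 − 7.0579 = 3.5289.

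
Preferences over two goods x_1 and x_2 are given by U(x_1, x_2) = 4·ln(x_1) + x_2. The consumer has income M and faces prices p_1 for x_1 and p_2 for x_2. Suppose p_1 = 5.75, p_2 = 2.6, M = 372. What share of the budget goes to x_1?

So x_1*(p_1,p_2) = 4·p_2/p_1, independent of income; and x_2* = (M − 4·p_2)/p_2.
At the given prices: x_1* = 4·2.6/5.75 = 1.8087, and x_2* = 139.0769.
Expenditure on x_1: 5.75·1.8087 = 10.4; share = 0.028.

share on x_1 = 0.028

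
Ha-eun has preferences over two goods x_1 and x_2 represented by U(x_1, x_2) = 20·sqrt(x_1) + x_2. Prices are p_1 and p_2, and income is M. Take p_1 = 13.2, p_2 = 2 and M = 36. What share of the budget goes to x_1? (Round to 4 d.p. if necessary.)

MU_x_1 = 10/√x_1, MU_x_2 = 1. Tangency: 10/√x_1 = p_1/p_2.
Solve: √x_1 = 10·p_2/p_1, so x_1*(p_1,p_2) = (10·p_2/p_1)², and x_2* = (M − p_1·x_1*)/p_2.
Plugging in: x_1* = (10·2/13.2)² = 2.2957, x_2* = 2.8485.
Expenditure on x_1: 13.2·2.2957 = 30.303; share = 0.8418.

share on x_1 = 0.8418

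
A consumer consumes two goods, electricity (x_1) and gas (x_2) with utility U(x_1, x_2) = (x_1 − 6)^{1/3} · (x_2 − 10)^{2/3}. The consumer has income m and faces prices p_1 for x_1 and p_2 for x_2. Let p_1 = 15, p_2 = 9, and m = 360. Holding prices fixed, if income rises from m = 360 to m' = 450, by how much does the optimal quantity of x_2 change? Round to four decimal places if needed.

Let x_1' = x_1−6, x_2' = x_2−10. MRS = (1/2)·x_2'/x_1' = p_1/p_2.
After buying the subsistence bundle (6, 10), a share 1/3 of the remaining income goes to x_1: x_1* = 6 + 1/3·(m − 6p_1 − 10p_2)/p_1.
Discretionary income = 360 − 6·15 − 10·9 = 180; x_2* = 10 + 2/3·180/9 = 23.3333.
At m' = 450: x_2* = 30. Change: 30 − 23.3333 = 6.6667.

Δx_2* = 6.6667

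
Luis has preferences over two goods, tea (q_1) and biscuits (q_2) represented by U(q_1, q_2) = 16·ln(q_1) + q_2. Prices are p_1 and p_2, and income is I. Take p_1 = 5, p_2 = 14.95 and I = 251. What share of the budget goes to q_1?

share on q_1 = 0.953

Set MRS = p_1/p_2: (16/q_1)/1 = p_1/p_2.
So q_1*(p_1,p_2) = 16·p_2/p_1, independent of income; and q_2* = (I − 16·p_2)/p_2.
At the given prices: q_1* = 16·14.95/5 = 47.84, and q_2* = 0.7893.
Expenditure on q_1: 5·47.84 = 239.2; share = 0.953.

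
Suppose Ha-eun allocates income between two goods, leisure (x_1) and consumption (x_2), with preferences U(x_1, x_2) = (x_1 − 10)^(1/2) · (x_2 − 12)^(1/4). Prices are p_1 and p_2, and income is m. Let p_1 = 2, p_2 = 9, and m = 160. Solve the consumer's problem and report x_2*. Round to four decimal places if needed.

Let x_1' = x_1−10, x_2' = x_2−12. MRS = 2·x_2'/x_1' = p_1/p_2.
After buying the subsistence bundle (10, 12), a share 2/3 of the remaining income goes to x_1: x_1* = 10 + 2/3·(m − 10p_1 − 12p_2)/p_1.
Discretionary income = 160 − 10·2 − 12·9 = 32; x_2* = 12 + 1/3·32/9 = 13.1852.

x_2* = 13.1852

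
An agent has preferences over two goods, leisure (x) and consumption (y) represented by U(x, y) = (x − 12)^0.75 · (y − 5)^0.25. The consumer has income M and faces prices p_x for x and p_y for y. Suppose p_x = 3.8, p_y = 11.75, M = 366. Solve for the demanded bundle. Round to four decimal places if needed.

x* = 63.6414, y* = 10.567

This is Cobb-Douglas in (x−12, y−5): tangency gives 0.75·p_y·(y−5) = 0.25·p_x·(x−12).
After buying the subsistence bundle (12, 5), a share 0.75 of the remaining income goes to x: x* = 12 + 0.75·(M − 12p_x − 5p_y)/p_x.
Discretionary income = 366 − 12·3.8 − 5·11.75 = 261.65; x* = 12 + 0.75·261.65/3.8 = 63.6414; y* = 5 + 0.25·261.65/11.75 = 10.567.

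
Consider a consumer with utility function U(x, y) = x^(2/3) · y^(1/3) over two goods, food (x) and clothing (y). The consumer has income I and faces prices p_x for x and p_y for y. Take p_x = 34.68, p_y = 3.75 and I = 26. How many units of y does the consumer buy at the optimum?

The MRS is 2·y/x. Set MRS = p_x/p_y.
So 2/3·p_y·y = 1/3·p_x·x; combined with the budget, a share 2/3 of income goes to x.
Demand: x*(p_x,p_y,I) = 2/3·I/p_x and y* = 1/3·I/p_y.
At p_x=34.68, p_y=3.75, I=26: y* = 1/3·26/3.75 = 2.3111.

y* = 2.3111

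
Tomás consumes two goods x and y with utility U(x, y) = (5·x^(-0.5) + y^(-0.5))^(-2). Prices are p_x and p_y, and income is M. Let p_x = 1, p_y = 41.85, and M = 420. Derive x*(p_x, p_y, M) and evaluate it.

x* = 192.0116

With the ratio pinned down, the budget gives x* = M/(p_x + p_y·(y/x)) and y* = (y/x)·x*.
Numerically y/x = 0.028372, so x* = 420/(1 + 41.85·0.028372) = 192.0116.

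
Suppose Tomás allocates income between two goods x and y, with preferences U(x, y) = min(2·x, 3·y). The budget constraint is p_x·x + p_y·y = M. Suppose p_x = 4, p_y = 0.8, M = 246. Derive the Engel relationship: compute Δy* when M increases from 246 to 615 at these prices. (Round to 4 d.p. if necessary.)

Δy* = 54.2647

Here 3·4 + 2·0.8 = 13.6, giving y* = 36.1765.
At M' = 615: y* = 90.4412. Change: 90.4412 − 36.1765 = 54.2647.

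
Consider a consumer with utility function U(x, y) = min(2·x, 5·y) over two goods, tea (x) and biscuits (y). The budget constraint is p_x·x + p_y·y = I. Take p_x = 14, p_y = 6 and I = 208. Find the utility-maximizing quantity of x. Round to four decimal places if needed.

With perfect complements, no substitution: consume in ratio x:y = 5:2.
Budget: p_x·x + p_y·(2/5)·x = I, so (5·p_x + 2·p_y)·x = 5·I.
Demand: x*(p_x,p_y,I) = 5·I/(5·p_x + 2·p_y), y* = 2·I/(5·p_x + 2·p_y).
Here 5·14 + 2·6 = 82, giving x* = 12.6829.

x* = 12.6829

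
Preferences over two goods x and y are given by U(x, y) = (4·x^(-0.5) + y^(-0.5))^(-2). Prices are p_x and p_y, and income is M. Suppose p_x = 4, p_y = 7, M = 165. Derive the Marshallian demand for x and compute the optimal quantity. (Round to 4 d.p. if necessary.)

MU_x ∝ 4·x^(-1.5), MU_y ∝ y^(-1.5), so MRS = 4·(y/x)^(1.5) = p_x/p_y.
Hence y/x = ((1/4)·p_x/p_y)^(1/(1.5)), i.e. raised to the 2/3 power.
Substitute y = (y/x)·x into the budget: x* = M/(p_x + p_y·(y/x)).
Numerically y/x = 0.273276, so x* = 165/(4 + 7·0.273276) = 27.9049.

x* = 27.9049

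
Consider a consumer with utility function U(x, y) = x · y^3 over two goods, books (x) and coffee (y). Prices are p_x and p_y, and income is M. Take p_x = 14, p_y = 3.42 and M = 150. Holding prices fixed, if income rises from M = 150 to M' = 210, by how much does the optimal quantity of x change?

Δx* = 1.0714

The MRS is (1/3)·y/x. Set MRS = p_x/p_y.
Rearranging, p_y·y = 3·p_x·x. Substituting into the budget gives p_x·x·(1 + 3) = M.
Demand: x*(p_x,p_y,M) = 0.25·M/p_x and y* = 0.75·M/p_y.
At p_x=14, p_y=3.42, M=150: x* = 0.25·150/14 = 2.6786.
At M' = 210: x* = 3.75. Change: 3.75 − 2.6786 = 1.0714.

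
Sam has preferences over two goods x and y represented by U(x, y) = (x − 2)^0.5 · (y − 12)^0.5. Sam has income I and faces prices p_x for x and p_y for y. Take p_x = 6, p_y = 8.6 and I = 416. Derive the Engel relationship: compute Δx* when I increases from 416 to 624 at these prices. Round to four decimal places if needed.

Δx* = 17.3333

This is Cobb-Douglas in (x−2, y−12): tangency gives 0.5·p_y·(y−12) = 0.5·p_x·(x−2).
Substituting into the budget: x* = 2 + 0.5·(I − 2·p_x − 12·p_y)/p_x, and y* = 12 + 0.5·(…)/p_y.
Discretionary income = 416 − 2·6 − 12·8.6 = 300.8; x* = 2 + 0.5·300.8/6 = 27.0667.
At I' = 624: x* = 44.4. Change: 44.4 − 27.0667 = 17.3333.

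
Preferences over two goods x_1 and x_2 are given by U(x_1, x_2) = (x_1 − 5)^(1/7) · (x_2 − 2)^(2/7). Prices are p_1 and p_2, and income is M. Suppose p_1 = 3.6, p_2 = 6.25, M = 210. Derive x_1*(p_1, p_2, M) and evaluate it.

Let x_1' = x_1−5, x_2' = x_2−2. MRS = (1/2)·x_2'/x_1' = p_1/p_2.
After buying the subsistence bundle (5, 2), a share 1/3 of the remaining income goes to x_1: x_1* = 5 + 1/3·(M − 5p_1 − 2p_2)/p_1.
Discretionary income = 210 − 5·3.6 − 2·6.25 = 179.5; x_1* = 5 + 1/3·179.5/3.6 = 21.6204.

x_1* = 21.6204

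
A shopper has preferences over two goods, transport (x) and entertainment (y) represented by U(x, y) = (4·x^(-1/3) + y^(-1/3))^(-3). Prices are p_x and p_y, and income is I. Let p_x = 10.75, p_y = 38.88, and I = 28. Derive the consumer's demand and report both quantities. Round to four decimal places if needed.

From the CES first-order condition, 4·(y/x)^(4/3) = p_x/p_y.
Solve for the ratio: y/x = [(1/4)·p_x/p_y]^(0.75).
Substitute y = (y/x)·x into the budget: x* = I/(p_x + p_y·(y/x)).
Numerically y/x = 0.134808, so x* = 28/(10.75 + 38.88·0.134808) = 1.7509 and y* = 0.134808·1.7509 = 0.236.

x* = 1.7509, y* = 0.236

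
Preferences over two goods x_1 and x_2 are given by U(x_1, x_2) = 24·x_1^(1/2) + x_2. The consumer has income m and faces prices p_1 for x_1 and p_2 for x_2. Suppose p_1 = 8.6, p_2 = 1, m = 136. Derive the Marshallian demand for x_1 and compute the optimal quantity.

Thus x_1* = (12·p_2/p_1)² — independent of m — with the rest of income spent on x_2.
Plugging in: x_1* = (12·1/8.6)² = 1.947.

x_1* = 1.947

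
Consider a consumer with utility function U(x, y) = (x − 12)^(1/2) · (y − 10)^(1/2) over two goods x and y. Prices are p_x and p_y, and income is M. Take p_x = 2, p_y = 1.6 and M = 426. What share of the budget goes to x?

share on x = 0.5094

Substituting into the budget: x* = 12 + 0.5·(M − 12·p_x − 10·p_y)/p_x, and y* = 10 + 0.5·(…)/p_y.
Discretionary income = 426 − 12·2 − 10·1.6 = 386; x* = 12 + 0.5·386/2 = 108.5; y* = 10 + 0.5·386/1.6 = 130.625.
Expenditure on x: 2·108.5 = 217; share = 0.5094.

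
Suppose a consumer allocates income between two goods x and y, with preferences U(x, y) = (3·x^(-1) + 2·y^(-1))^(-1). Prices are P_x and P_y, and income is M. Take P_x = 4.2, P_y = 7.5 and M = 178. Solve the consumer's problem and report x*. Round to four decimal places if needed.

x* = 20.2674

MU_x ∝ 3·x^(-2), MU_y ∝ 2·y^(-2), so MRS = (3/2)·(y/x)^(2) = P_x/P_y.
Solve for the ratio: y/x = [(2/3)·P_x/P_y]^(0.5).
With the ratio pinned down, the budget gives x* = M/(P_x + P_y·(y/x)) and y* = (y/x)·x*.
Numerically y/x = 0.61101, so x* = 178/(4.2 + 7.5·0.61101) = 20.2674.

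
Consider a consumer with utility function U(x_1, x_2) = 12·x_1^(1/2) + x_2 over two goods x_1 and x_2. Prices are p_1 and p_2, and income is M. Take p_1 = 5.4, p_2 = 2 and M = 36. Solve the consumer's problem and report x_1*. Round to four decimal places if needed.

x_1* = 4.9383

MU_x_1 = 6/√x_1, MU_x_2 = 1. Tangency: 6/√x_1 = p_1/p_2.
Thus x_1* = (6·p_2/p_1)² — independent of M — with the rest of income spent on x_2.
Plugging in: x_1* = (6·2/5.4)² = 4.9383.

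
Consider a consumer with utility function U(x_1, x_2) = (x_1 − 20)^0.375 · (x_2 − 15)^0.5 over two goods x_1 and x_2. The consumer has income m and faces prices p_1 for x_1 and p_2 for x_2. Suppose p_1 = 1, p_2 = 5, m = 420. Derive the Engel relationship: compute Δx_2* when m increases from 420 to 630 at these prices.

Δx_2* = 24

MRS = (3/4)·(x_2−15)/(x_1−20). Tangency with p_1/p_2 gives x_2−15 = (4/3)·(p_1/p_2)·(x_1−20).
After buying the subsistence bundle (20, 15), a share 3/7 of the remaining income goes to x_1: x_1* = 20 + 3/7·(m − 20p_1 − 15p_2)/p_1.
Discretionary income = 420 − 20·1 − 15·5 = 325; x_2* = 15 + 4/7·325/5 = 52.1429.
At m' = 630: x_2* = 76.1429. Change: 76.1429 − 52.1429 = 24.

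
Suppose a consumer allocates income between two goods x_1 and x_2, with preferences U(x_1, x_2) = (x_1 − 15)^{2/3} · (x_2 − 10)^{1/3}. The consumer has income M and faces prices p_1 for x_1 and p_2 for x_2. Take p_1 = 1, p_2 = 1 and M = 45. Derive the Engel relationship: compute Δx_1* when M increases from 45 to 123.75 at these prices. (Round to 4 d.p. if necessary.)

Let x_1' = x_1−15, x_2' = x_2−10. MRS = 2·x_2'/x_1' = p_1/p_2.
Substituting into the budget: x_1* = 15 + 2/3·(M − 15·p_1 − 10·p_2)/p_1, and x_2* = 10 + 1/3·(…)/p_2.
Discretionary income = 45 − 15·1 − 10·1 = 20; x_1* = 15 + 2/3·20/1 = 28.3333.
At M' = 123.75: x_1* = 80.8333. Change: 80.8333 − 28.3333 = 52.5.

Δx_1* = 52.5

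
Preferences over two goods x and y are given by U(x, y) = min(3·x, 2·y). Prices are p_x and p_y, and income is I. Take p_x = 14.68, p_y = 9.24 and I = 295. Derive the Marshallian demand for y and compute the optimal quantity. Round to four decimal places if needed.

Demand: x*(p_x,p_y,I) = 2·I/(2·p_x + 3·p_y), y* = 3·I/(2·p_x + 3·p_y).
Here 2·14.68 + 3·9.24 = 57.08, giving y* = 15.5046.

y* = 15.5046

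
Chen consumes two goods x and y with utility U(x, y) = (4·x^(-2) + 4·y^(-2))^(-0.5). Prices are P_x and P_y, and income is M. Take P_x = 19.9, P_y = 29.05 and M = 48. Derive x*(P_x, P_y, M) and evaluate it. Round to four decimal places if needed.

MU_x ∝ 4·x^(-3), MU_y ∝ 4·y^(-3), so MRS = (y/x)^(3) = P_x/P_y.
Solve for the ratio: y/x = [P_x/P_y]^(1/3).
With the ratio pinned down, the budget gives x* = M/(P_x + P_y·(y/x)) and y* = (y/x)·x*.
Numerically y/x = 0.881527, so x* = 48/(19.9 + 29.05·0.881527) = 1.0548.

x* = 1.0548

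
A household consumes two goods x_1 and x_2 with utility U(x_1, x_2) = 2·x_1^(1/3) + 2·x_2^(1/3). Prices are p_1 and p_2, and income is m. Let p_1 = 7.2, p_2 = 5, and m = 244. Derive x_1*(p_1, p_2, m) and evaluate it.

x_1* = 15.404

MU_x_1 ∝ 2·x_1^(-2/3), MU_x_2 ∝ 2·x_2^(-2/3), so MRS = (x_2/x_1)^(2/3) = p_1/p_2.
Solve for the ratio: x_2/x_1 = [p_1/p_2]^(1.5).
Substitute x_2 = (x_2/x_1)·x_1 into the budget: x_1* = m/(p_1 + p_2·(x_2/x_1)).
Numerically x_2/x_1 = 1.728, so x_1* = 244/(7.2 + 5·1.728) = 15.404.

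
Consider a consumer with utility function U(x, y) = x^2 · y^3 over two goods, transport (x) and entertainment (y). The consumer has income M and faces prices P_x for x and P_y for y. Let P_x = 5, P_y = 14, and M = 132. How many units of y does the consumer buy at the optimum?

Tangency: MRS = (2/3)·y/x = P_x/P_y.
So 2·P_y·y = 3·P_x·x; combined with the budget, a share 0.4 of income goes to x.
Demand: x*(P_x,P_y,M) = 0.4·M/P_x and y* = 0.6·M/P_y.
At P_x=5, P_y=14, M=132: y* = 0.6·132/14 = 5.6571.

y* = 5.6571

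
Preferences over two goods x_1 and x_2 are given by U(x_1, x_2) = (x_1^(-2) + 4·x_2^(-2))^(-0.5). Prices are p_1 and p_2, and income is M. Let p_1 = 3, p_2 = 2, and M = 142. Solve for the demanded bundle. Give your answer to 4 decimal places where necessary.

x_1* = 21.4041, x_2* = 38.8938

MU_x_1 ∝ x_1^(-3), MU_x_2 ∝ 4·x_2^(-3), so MRS = (1/4)·(x_2/x_1)^(3) = p_1/p_2.
Solve for the ratio: x_2/x_1 = [4·p_1/p_2]^(1/3).
With the ratio pinned down, the budget gives x_1* = M/(p_1 + p_2·(x_2/x_1)) and x_2* = (x_2/x_1)·x_1*.
Numerically x_2/x_1 = 1.817121, so x_1* = 142/(3 + 2·1.817121) = 21.4041 and x_2* = 1.817121·21.4041 = 38.8938.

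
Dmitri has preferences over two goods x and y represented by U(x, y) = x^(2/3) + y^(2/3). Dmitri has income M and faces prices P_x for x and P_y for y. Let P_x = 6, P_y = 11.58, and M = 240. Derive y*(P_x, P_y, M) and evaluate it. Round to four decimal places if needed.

MRS = MU_x/MU_y = (y/x)^(1/3). Set equal to P_x/P_y.
Hence y/x = (P_x/P_y)^(1/(1/3)), i.e. raised to the 3 power.
Substitute y = (y/x)·x into the budget: x* = M/(P_x + P_y·(y/x)).
Numerically y/x = 0.1391, so x* = 240/(6 + 11.58·0.1391) = 31.5342 and y* = 0.1391·31.5342 = 4.3864.

y* = 4.3864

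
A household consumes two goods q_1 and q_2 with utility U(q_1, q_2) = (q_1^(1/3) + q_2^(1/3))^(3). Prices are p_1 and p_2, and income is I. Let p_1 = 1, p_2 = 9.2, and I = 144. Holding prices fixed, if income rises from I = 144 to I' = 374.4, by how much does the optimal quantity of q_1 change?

MRS = MU_q_1/MU_q_2 = (q_2/q_1)^(2/3). Set equal to p_1/p_2.
Hence q_2/q_1 = (p_1/p_2)^(1/(2/3)), i.e. raised to the 1.5 power.
Substitute q_2 = (q_2/q_1)·q_1 into the budget: q_1* = I/(p_1 + p_2·(q_2/q_1)).
Numerically q_2/q_1 = 0.035836, so q_1* = 144/(1 + 9.2·0.035836) = 108.2959.
At I' = 374.4: q_1* = 281.5693. Change: 281.5693 − 108.2959 = 173.2734.

Δq_1* = 173.2734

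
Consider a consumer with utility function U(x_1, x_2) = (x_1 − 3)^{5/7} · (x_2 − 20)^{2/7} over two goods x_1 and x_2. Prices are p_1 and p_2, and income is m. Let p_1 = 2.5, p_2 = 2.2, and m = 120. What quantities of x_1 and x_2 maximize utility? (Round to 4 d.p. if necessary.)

x_1* = 22.5714, x_2* = 28.8961

MRS = (5/2)·(x_2−20)/(x_1−3). Tangency with p_1/p_2 gives x_2−20 = (2/5)·(p_1/p_2)·(x_1−3).
After buying the subsistence bundle (3, 20), a share 5/7 of the remaining income goes to x_1: x_1* = 3 + 5/7·(m − 3p_1 − 20p_2)/p_1.
Discretionary income = 120 − 3·2.5 − 20·2.2 = 68.5; x_1* = 3 + 5/7·68.5/2.5 = 22.5714; x_2* = 20 + 2/7·68.5/2.2 = 28.8961.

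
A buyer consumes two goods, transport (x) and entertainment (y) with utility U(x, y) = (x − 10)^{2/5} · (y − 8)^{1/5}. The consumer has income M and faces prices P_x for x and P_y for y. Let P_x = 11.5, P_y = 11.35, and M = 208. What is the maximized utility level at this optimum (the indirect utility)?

V = 0.2537

MRS = 2·(y−8)/(x−10). Tangency with P_x/P_y gives y−8 = (1/2)·(P_x/P_y)·(x−10).
Substituting into the budget: x* = 10 + 2/3·(M − 10·P_x − 8·P_y)/P_x, and y* = 8 + 1/3·(…)/P_y.
Discretionary income = 208 − 10·11.5 − 8·11.35 = 2.2; x* = 10 + 2/3·2.2/11.5 = 10.1275; y* = 8 + 1/3·2.2/11.35 = 8.0646.
Utility at the optimum: U(10.1275, 8.0646) = 0.2537.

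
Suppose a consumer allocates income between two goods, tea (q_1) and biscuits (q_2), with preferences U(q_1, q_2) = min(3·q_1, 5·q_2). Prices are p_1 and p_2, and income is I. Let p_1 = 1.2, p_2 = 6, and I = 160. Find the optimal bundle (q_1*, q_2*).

q_1* = 33.3333, q_2* = 20

With perfect complements, no substitution: consume in ratio q_1:q_2 = 5:3.
Budget: p_1·q_1 + p_2·(3/5)·q_1 = I, so (5·p_1 + 3·p_2)·q_1 = 5·I.
Demand: q_1*(p_1,p_2,I) = 5·I/(5·p_1 + 3·p_2), q_2* = 3·I/(5·p_1 + 3·p_2).
Here 5·1.2 + 3·6 = 24, giving q_1* = 33.3333 and q_2* = 20.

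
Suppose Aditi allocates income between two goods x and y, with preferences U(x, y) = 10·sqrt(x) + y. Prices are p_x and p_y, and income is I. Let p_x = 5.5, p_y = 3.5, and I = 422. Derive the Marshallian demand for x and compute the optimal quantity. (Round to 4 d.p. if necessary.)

MU_x = 5/√x, MU_y = 1. Tangency: 5/√x = p_x/p_y.
Thus x* = (5·p_y/p_x)² — independent of I — with the rest of income spent on y.
Plugging in: x* = (5·3.5/5.5)² = 10.124.

x* = 10.124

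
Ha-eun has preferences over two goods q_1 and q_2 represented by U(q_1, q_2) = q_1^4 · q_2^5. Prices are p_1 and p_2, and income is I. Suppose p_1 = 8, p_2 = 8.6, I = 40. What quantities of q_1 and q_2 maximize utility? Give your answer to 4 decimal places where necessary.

q_1* = 2.2222, q_2* = 2.584

Tangency: MRS = (4/5)·q_2/q_1 = p_1/p_2.
Rearranging, p_2·q_2 = (5/4)·p_1·q_1. Substituting into the budget gives p_1·q_1·(1 + (5/4)) = I.
Demand: q_1*(p_1,p_2,I) = 4/9·I/p_1 and q_2* = 5/9·I/p_2.
At p_1=8, p_2=8.6, I=40: q_1* = 4/9·40/8 = 2.2222, q_2* = 2.584.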